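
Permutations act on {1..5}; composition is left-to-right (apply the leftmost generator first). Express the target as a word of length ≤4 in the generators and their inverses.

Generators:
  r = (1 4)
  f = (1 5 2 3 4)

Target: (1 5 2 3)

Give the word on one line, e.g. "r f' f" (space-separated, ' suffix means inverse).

f r'

  after f: (1 5 2 3 4)
  after r': (1 5 2 3)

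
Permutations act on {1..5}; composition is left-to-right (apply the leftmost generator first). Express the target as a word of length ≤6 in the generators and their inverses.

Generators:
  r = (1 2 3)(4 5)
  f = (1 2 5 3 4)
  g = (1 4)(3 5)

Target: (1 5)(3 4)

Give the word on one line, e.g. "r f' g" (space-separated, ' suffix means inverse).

f g' r' f' r

  after f: (1 2 5 3 4)
  after g': (1 2 3)
  after r': (4 5)
  after f': (1 4 2)(3 5)
  after r: (1 5)(3 4)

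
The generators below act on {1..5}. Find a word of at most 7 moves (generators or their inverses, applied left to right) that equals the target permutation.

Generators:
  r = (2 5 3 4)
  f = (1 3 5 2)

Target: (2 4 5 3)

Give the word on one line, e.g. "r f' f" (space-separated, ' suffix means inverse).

f r' r' f r

  after f: (1 3 5 2)
  after r': (1 5 4 3 2)
  after r': (1 2)(3 4 5)
  after f: (2 3 4)
  after r: (2 4 5 3)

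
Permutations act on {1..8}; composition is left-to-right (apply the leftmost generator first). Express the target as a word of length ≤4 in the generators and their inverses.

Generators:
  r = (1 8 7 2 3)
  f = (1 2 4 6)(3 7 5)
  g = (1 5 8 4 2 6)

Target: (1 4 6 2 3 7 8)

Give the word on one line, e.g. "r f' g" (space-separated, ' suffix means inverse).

f' r r f'

  after f': (1 6 4 2)(3 5 7)
  after r: (1 6 4 3 5 2 8 7)
  after r: (1 6 4)(2 7 8)(3 5)
  after f': (1 4 6 2 3 7 8)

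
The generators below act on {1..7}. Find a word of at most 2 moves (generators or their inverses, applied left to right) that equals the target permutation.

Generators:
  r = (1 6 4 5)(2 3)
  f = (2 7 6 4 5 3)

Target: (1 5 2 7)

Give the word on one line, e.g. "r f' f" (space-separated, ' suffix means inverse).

  after f: (2 7 6 4 5 3)
  after r': (1 5 2 7)

f r'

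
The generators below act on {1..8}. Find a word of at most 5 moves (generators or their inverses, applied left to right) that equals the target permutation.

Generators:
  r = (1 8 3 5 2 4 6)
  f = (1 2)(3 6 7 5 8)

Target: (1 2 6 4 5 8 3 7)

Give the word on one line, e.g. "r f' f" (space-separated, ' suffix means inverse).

r f' r

  after r: (1 8 3 5 2 4 6)
  after f': (1 5)(2 4 3 7 6)
  after r: (1 2 6 4 5 8 3 7)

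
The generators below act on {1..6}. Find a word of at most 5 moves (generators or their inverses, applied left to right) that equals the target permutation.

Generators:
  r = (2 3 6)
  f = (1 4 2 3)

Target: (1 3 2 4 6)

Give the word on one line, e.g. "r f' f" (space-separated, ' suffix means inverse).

r f f r' r'

  after r: (2 3 6)
  after f: (1 4 2)(3 6)
  after f: (1 2 4 3 6)
  after r': (1 6)(2 4)
  after r': (1 3 2 4 6)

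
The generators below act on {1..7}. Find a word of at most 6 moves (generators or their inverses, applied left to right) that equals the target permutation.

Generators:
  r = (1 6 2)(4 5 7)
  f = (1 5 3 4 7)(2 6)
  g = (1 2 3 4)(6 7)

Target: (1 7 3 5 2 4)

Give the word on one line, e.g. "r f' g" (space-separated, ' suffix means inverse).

  after f': (1 7 4 3 5)(2 6)
  after r': (1 5 2)(3 4)
  after f': (2 7 4 5 6)
  after f': (1 7 3 5 2 4)

f' r' f' f'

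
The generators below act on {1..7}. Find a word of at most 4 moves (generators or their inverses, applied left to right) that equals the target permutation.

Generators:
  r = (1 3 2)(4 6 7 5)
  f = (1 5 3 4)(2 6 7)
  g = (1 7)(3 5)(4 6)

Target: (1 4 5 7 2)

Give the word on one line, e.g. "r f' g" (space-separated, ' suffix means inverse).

r' g' f r'

  after r': (1 2 3)(4 5 7 6)
  after g': (1 2 5)(3 7 4)
  after f: (1 6 7)(2 3)
  after r': (1 4 5 7 2)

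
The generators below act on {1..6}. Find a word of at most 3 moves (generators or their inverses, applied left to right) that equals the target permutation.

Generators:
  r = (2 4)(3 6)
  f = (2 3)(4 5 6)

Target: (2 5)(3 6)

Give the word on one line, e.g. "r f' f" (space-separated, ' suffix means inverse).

f r f'

  after f: (2 3)(4 5 6)
  after r: (2 6)(3 4 5)
  after f': (2 5)(3 6)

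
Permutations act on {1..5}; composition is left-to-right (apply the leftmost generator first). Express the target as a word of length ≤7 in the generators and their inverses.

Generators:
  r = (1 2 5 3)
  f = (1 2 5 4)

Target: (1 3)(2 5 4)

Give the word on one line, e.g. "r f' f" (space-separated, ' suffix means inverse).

  after f': (1 4 5 2)
  after r: (1 4 3)
  after f': (1 5 2)(3 4)
  after r: (1 3 4)
  after f: (1 3)(2 5 4)

f' r f' r f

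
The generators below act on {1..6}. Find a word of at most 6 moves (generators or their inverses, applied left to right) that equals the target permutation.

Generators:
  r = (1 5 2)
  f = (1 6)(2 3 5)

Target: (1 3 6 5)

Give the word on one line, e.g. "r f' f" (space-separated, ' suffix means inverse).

  after f': (1 6)(2 5 3)
  after f': (2 3 5)
  after r': (1 2 3)
  after f: (1 3 6)(2 5)
  after r: (1 3 6 5)

f' f' r' f r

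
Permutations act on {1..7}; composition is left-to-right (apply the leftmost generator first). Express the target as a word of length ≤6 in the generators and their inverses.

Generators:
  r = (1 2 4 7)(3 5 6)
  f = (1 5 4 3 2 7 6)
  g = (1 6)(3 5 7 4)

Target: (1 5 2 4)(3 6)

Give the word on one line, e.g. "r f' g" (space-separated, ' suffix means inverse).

r' f' r f'

  after r': (1 7 4 2)(3 6 5)
  after f': (1 2 6)(3 7 5 4)
  after r: (1 4 5 7 6 2 3)
  after f': (1 5 2 4)(3 6)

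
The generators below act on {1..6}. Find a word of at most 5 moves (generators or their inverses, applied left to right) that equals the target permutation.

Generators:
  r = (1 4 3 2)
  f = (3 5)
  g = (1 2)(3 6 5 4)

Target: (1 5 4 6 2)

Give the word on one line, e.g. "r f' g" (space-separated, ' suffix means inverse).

  after f': (3 5)
  after r: (1 4 3 5 2)
  after f': (1 4 5 2)
  after g': (1 5)(3 4 6)
  after r: (1 5 4 6 2)

f' r f' g' r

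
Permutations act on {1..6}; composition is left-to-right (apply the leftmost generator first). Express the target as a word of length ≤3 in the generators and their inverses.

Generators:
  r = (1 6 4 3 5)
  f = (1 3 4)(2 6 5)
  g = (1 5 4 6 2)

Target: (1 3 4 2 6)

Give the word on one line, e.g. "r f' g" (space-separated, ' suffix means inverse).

r' g r

  after r': (1 5 3 4 6)
  after g: (1 4 2)(3 6 5)
  after r: (1 3 4 2 6)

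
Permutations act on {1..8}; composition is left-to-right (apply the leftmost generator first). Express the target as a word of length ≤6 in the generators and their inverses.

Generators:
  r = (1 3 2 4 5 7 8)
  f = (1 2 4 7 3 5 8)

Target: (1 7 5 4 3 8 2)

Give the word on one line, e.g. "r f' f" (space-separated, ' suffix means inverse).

  after f: (1 2 4 7 3 5 8)
  after r: (1 4 8 3 7 2 5)
  after r: (1 5 3 8 2 7 4)
  after f: (1 8 4 2 3)
  after r': (1 7 5 4 3 8 2)

f r r f r'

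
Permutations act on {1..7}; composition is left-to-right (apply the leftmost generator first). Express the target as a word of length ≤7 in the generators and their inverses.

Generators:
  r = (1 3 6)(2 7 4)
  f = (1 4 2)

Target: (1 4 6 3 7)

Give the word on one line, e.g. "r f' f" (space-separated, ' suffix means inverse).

r' f r f' r'

  after r': (1 6 3)(2 4 7)
  after f: (1 6 3 4 7)
  after r: (2 7 3)
  after f': (1 2 7 3 4)
  after r': (1 4 6 3 7)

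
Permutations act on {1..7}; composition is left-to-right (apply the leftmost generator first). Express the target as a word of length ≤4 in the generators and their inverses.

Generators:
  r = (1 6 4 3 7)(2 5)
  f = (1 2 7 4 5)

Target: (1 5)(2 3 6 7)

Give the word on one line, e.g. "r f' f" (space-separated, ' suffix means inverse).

f' r' r'

  after f': (1 5 4 7 2)
  after r': (1 2 7 5 6)(3 4)
  after r': (1 5)(2 3 6 7)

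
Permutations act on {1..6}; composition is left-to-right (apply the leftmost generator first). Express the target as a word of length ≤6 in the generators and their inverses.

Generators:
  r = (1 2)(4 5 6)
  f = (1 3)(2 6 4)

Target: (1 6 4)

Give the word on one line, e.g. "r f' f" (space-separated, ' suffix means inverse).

  after r': (1 2)(4 6 5)
  after f: (1 6 5 2 3)
  after f: (1 4 2)(5 6)
  after r': (1 6 4)

r' f f r'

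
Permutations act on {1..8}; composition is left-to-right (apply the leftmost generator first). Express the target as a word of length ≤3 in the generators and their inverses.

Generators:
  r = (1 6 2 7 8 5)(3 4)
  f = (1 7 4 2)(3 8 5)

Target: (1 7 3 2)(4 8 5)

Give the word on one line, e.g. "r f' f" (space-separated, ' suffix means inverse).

r' f' r'

  after r': (1 5 8 7 2 6)(3 4)
  after f': (1 8)(2 6)(3 7 4 5)
  after r': (1 7 3 2)(4 8 5)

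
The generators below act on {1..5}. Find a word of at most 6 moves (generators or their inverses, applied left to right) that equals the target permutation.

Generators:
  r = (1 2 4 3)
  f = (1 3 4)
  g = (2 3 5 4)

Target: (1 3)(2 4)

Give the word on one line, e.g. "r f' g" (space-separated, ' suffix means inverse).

r g f' g r'

  after r: (1 2 4 3)
  after g: (1 3)(4 5)
  after f': (3 4 5)
  after g: (2 3)
  after r': (1 3)(2 4)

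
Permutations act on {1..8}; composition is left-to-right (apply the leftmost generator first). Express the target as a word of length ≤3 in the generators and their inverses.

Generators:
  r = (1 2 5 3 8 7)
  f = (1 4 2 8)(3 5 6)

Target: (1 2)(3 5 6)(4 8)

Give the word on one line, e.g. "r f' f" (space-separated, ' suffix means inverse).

  after f': (1 8 2 4)(3 6 5)
  after f': (1 2)(3 5 6)(4 8)

f' f'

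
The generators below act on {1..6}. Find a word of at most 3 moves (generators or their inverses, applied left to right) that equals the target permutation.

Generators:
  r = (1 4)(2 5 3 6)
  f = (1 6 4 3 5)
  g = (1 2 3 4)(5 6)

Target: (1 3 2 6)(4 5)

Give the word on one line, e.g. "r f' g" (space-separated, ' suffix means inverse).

  after g': (1 4 3 2)(5 6)
  after f: (1 3 2 6)(4 5)

g' f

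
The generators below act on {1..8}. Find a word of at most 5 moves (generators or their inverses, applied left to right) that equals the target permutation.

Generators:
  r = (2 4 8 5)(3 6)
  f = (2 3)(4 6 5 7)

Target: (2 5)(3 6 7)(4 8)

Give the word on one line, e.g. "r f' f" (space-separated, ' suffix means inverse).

  after f': (2 3)(4 7 5 6)
  after f': (4 5)(6 7)
  after r: (2 4)(3 6 7)(5 8)
  after r: (2 8)(6 7)
  after r: (2 5)(3 6 7)(4 8)

f' f' r r r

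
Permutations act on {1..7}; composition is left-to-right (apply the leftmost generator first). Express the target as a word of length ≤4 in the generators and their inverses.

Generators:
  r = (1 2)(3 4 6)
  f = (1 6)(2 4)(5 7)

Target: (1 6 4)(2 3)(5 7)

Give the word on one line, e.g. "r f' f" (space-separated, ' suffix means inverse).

  after r: (1 2)(3 4 6)
  after f: (1 4)(2 6 3)(5 7)
  after r': (1 3)(2 4)(5 7)
  after r': (1 6 4)(2 3)(5 7)

r f r' r'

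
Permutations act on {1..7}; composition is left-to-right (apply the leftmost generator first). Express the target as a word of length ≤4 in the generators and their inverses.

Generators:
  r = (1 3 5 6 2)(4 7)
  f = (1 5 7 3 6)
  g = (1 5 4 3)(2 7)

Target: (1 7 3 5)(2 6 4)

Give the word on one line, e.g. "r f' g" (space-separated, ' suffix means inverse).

  after r': (1 2 6 5 3)(4 7)
  after g: (1 7 3 5)(2 6 4)

r' g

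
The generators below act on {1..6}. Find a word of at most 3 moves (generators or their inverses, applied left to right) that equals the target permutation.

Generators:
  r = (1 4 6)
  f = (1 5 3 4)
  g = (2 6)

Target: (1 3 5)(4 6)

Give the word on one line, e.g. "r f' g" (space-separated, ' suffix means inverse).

  after r: (1 4 6)
  after f': (1 3 5)(4 6)

r f'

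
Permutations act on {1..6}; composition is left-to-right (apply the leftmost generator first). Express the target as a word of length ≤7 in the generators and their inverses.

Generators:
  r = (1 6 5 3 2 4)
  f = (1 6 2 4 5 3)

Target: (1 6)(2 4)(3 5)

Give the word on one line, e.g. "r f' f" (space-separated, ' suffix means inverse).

  after f': (1 3 5 4 2 6)
  after r': (1 5 2)(3 6 4)
  after f: (1 3 2 6 5 4)
  after f: (3 4 6)
  after f: (1 6)(2 4)(3 5)

f' r' f f f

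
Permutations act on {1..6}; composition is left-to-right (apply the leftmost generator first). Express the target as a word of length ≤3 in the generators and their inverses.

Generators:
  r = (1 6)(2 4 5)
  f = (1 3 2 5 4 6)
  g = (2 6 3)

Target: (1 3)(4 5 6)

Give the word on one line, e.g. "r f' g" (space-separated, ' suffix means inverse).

  after f': (1 6 4 5 2 3)
  after g': (1 2 6 4 5 3)
  after g': (1 3)(4 5 6)

f' g' g'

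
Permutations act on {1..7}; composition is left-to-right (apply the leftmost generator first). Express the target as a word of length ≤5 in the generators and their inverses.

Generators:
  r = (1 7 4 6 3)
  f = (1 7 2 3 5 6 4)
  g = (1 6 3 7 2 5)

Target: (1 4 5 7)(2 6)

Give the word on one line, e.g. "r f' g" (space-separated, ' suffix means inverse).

  after f: (1 7 2 3 5 6 4)
  after r': (2 6 7)(3 5 4)
  after f: (1 7 3 6 2 4 5)
  after r: (1 4 5 7)(2 6)

f r' f r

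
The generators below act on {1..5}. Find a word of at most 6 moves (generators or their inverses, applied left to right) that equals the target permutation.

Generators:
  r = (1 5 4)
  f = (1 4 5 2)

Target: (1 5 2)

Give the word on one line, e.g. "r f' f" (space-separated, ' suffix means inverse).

  after r: (1 5 4)
  after f: (1 2)
  after f: (2 4 5)
  after r: (1 5 2)

r f f r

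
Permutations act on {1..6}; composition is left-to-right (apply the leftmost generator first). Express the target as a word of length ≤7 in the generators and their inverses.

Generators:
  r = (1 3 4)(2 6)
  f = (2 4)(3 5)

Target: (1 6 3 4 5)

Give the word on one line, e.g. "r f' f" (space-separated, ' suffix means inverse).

r' f r' f' f'

  after r': (1 4 3)(2 6)
  after f: (1 2 6 4 5 3)
  after r': (1 6 3 4 5)
  after f': (1 6 5)(2 4 3)
  after f': (1 6 3 4 5)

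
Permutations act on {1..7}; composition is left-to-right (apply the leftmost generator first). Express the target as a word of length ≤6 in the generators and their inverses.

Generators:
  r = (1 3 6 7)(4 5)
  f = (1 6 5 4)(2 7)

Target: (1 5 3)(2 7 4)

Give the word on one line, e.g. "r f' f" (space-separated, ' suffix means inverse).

  after r': (1 7 6 3)(4 5)
  after f': (1 2 7)(3 4 6)
  after f': (1 7 4)(3 5 6)
  after r': (1 6)(3 4 7 5)
  after f: (1 5 3)(2 7 4)

r' f' f' r' f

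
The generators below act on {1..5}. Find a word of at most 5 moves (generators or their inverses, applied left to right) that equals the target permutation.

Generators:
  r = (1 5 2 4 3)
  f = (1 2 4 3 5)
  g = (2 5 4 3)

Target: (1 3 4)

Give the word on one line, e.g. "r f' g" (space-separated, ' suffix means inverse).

  after g': (2 3 4 5)
  after f: (1 2 5 4)
  after g': (1 3 4)

g' f g'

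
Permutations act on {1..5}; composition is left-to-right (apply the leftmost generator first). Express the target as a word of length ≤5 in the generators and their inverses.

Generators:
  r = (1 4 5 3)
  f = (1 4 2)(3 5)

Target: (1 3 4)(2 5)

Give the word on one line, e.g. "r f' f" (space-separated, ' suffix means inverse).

r' r' f r' f'

  after r': (1 3 5 4)
  after r': (1 5)(3 4)
  after f: (1 3 2)(4 5)
  after r': (1 5)(2 3)
  after f': (1 3 4)(2 5)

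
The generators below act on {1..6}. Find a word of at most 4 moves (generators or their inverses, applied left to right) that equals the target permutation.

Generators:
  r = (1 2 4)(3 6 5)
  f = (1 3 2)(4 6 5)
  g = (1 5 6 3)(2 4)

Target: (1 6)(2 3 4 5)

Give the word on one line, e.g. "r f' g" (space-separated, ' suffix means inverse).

  after f: (1 3 2)(4 6 5)
  after g': (1 6)(2 3 4 5)

f g'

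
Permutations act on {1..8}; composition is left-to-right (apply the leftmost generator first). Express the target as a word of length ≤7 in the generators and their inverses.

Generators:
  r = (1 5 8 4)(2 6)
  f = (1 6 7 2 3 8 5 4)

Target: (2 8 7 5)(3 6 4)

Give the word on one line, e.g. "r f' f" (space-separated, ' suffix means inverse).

  after f': (1 4 5 8 3 2 7 6)
  after f': (1 5 3 7)(2 6 4 8)
  after f': (1 8 7 4 3 6 5 2)
  after r': (1 5 6)(2 4 3)(7 8)
  after r': (2 8 7 5)(3 6 4)

f' f' f' r' r'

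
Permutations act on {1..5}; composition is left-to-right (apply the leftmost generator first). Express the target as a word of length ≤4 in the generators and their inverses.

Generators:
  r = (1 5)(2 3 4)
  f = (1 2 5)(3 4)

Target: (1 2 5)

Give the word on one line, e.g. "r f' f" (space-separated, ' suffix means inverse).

f' f'

  after f': (1 5 2)(3 4)
  after f': (1 2 5)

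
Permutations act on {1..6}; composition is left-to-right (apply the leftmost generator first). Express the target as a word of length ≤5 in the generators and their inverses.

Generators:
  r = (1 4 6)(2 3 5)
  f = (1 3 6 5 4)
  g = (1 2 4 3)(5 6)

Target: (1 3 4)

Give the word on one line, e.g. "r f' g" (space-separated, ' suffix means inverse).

f' r g' f g

  after f': (1 4 5 6 3)
  after r: (1 6 5)(2 3 4)
  after g': (1 5 3 2 4)
  after f: (1 4 3 2)(5 6)
  after g: (1 3 4)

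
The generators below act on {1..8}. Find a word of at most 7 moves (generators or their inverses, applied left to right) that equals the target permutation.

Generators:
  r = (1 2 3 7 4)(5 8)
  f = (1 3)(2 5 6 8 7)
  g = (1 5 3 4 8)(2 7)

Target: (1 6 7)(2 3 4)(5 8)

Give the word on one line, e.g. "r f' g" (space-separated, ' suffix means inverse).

  after r: (1 2 3 7 4)(5 8)
  after g: (1 7 8 3 2 4 5)
  after f': (1 8)(2 4)(3 7 6 5)
  after f': (1 6 2 4 7 5)(3 8)
  after g': (1 6 7)(2 3 4)(5 8)

r g f' f' g'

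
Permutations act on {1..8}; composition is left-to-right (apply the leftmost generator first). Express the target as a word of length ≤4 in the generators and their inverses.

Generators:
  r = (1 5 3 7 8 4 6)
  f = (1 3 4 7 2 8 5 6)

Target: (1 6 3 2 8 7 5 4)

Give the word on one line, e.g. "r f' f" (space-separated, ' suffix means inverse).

r f

  after r: (1 5 3 7 8 4 6)
  after f: (1 6 3 2 8 7 5 4)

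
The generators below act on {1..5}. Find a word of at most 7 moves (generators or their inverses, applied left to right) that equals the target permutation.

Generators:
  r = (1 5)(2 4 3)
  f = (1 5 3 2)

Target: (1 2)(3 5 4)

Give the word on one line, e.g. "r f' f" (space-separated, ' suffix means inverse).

r f' r f' f'

  after r: (1 5)(2 4 3)
  after f': (2 4 5)
  after r: (1 5 4)(2 3)
  after f': (2 5 4)
  after f': (1 2)(3 5 4)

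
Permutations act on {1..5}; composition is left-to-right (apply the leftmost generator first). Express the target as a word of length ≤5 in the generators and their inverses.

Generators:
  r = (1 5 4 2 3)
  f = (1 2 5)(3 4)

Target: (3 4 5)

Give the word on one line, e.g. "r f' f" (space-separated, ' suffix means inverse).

r' r' f f

  after r': (1 3 2 4 5)
  after r': (1 2 5 3 4)
  after f: (1 5 4 2)
  after f: (3 4 5)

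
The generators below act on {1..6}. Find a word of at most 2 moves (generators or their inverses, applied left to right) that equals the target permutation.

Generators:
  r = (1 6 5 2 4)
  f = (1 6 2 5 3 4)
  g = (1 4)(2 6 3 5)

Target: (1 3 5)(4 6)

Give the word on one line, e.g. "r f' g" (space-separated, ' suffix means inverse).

r' f'

  after r': (1 4 2 5 6)
  after f': (1 3 5)(4 6)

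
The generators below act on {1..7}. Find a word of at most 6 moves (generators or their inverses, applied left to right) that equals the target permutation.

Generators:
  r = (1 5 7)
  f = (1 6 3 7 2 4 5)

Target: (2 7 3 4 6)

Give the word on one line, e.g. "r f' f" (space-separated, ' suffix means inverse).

  after r': (1 7 5)
  after f: (1 2 4 5 6 3 7)
  after f: (1 4)(2 5 3)(6 7)
  after f: (1 5 7 3 4 6 2)
  after r': (2 7 3 4 6)

r' f f f r'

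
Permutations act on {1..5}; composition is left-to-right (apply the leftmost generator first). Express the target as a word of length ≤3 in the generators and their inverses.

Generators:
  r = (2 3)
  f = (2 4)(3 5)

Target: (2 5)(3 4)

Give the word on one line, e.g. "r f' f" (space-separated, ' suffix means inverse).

  after r': (2 3)
  after f': (2 5 3 4)
  after r: (2 5)(3 4)

r' f' r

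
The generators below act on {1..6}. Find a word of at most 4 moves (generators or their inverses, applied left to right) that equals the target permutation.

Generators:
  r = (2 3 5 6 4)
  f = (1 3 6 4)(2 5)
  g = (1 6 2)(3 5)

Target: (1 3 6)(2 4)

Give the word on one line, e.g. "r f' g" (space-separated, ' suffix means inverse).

g' r

  after g': (1 2 6)(3 5)
  after r: (1 3 6)(2 4)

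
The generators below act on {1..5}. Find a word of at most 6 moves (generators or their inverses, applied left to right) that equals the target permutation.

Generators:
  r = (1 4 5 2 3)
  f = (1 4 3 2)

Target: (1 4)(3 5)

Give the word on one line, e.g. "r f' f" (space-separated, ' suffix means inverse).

r' r' f f

  after r': (1 3 2 5 4)
  after r': (1 2 4 3 5)
  after f: (2 3 5 4)
  after f: (1 4)(3 5)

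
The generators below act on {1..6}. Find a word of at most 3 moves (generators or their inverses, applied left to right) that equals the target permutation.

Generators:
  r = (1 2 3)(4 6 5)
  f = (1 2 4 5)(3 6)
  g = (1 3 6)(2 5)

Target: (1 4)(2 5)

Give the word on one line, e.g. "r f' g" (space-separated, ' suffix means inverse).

  after f': (1 5 4 2)(3 6)
  after f': (1 4)(2 5)

f' f'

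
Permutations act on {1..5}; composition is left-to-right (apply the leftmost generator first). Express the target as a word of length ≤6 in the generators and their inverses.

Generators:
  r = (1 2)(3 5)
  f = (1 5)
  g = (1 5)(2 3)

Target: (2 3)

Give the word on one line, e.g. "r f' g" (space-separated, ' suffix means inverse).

  after r': (1 2)(3 5)
  after g': (1 3)(2 5)
  after f: (1 3 5 2)
  after g': (1 2 5 3)
  after r: (2 3)

r' g' f g' r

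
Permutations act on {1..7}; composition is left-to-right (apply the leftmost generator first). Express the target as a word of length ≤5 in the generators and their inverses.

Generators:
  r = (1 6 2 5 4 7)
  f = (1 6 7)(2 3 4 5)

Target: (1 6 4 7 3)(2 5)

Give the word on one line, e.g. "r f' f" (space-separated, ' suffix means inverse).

f' f' r' r' f'

  after f': (1 7 6)(2 5 4 3)
  after f': (1 6 7)(2 4)(3 5)
  after r': (2 5 3)(4 6)
  after r': (1 7 4)(3 6 5)
  after f': (1 6 4 7 3)(2 5)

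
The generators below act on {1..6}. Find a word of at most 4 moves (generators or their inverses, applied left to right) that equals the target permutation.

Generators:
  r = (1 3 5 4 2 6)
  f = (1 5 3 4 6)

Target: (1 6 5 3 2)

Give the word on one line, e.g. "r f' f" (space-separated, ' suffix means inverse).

  after r: (1 3 5 4 2 6)
  after f': (1 5 3)(2 4)
  after f': (2 3 6 4)
  after r': (1 6 5 3 2)

r f' f' r'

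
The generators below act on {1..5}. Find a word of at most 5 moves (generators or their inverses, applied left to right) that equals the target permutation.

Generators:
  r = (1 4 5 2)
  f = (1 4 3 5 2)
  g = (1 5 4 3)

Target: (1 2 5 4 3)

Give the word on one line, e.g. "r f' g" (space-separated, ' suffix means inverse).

f r' f' r f'

  after f: (1 4 3 5 2)
  after r': (3 4)
  after f': (1 2 5 3)
  after r: (3 4 5)
  after f': (1 2 5 4 3)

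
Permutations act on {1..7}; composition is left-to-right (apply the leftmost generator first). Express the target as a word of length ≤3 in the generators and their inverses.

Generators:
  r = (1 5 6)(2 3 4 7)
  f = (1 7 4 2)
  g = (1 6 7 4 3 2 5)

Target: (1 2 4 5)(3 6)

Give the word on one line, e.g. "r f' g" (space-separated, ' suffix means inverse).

  after r: (1 5 6)(2 3 4 7)
  after f': (1 5 6 2 3 7 4)
  after g': (1 2 4 5)(3 6)

r f' g'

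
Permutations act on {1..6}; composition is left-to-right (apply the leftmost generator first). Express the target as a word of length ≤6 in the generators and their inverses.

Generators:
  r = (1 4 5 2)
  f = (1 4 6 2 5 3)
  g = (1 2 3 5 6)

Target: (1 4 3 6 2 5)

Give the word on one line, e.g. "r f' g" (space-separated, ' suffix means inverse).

  after f: (1 4 6 2 5 3)
  after g: (1 4)(2 6 3)
  after f': (2 4 3 6 5)
  after r: (1 4 3 6 2 5)

f g f' r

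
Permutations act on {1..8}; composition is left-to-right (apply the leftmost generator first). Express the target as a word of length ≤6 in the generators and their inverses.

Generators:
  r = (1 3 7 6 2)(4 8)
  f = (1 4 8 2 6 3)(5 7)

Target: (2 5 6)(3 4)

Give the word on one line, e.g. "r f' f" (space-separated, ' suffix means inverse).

r' r' f' r

  after r': (1 2 6 7 3)(4 8)
  after r': (1 6 3 2 7)
  after f': (1 2 5 7 3 8 4)
  after r: (2 5 6)(3 4)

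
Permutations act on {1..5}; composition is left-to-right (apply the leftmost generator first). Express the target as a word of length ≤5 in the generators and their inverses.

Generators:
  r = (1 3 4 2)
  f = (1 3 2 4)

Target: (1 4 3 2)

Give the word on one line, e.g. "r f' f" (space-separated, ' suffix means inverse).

f' r f

  after f': (1 4 2 3)
  after r: (1 2 4)
  after f: (1 4 3 2)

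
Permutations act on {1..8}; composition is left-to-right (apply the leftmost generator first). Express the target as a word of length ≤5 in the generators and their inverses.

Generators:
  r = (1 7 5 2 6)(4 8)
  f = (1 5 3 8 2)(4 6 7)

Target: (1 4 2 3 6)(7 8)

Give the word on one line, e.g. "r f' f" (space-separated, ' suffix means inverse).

f' f' r'

  after f': (1 2 8 3 5)(4 7 6)
  after f': (1 8 5 2 3)(4 6 7)
  after r': (1 4 2 3 6)(7 8)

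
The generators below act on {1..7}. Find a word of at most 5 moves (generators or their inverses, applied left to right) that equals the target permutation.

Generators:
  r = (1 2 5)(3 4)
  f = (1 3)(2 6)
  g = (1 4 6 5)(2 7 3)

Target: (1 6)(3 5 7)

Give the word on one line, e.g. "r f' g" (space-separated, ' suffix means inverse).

  after r: (1 2 5)(3 4)
  after g': (1 3)(2 6 4 7)
  after r': (1 4 7)(2 6 3 5)
  after g: (1 6 2 5 7 4 3)
  after r': (1 6)(3 5 7)

r g' r' g r'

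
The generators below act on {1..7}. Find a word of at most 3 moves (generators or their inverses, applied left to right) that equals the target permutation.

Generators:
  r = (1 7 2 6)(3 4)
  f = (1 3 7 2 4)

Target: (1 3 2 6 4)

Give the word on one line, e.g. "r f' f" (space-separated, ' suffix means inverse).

  after r: (1 7 2 6)(3 4)
  after f': (1 3 2 6 4)

r f'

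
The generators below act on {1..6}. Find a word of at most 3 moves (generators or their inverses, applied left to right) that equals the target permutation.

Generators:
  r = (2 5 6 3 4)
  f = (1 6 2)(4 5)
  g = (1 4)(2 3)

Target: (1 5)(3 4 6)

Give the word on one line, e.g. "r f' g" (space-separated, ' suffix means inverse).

g' f g

  after g': (1 4)(2 3)
  after f: (1 5 4 6 2 3)
  after g: (1 5)(3 4 6)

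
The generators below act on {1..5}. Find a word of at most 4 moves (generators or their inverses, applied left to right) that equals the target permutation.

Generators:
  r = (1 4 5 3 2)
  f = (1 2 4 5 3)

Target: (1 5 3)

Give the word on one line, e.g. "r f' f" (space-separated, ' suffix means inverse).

r' f f

  after r': (1 2 3 5 4)
  after f: (1 4 2)
  after f: (1 5 3)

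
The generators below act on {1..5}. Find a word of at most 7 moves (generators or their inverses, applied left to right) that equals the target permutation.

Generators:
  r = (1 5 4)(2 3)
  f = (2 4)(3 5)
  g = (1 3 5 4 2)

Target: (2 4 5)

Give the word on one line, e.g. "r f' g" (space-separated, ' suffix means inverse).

  after f: (2 4)(3 5)
  after r': (1 4 3)(2 5)
  after f': (1 2 3)(4 5)
  after r: (1 3 5)
  after g': (2 4 5)

f r' f' r g'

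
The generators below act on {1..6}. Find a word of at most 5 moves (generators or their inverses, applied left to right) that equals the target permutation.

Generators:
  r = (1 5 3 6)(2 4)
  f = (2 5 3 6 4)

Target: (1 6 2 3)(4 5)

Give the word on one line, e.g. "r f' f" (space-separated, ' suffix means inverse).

  after f': (2 4 6 3 5)
  after r: (1 5 4)
  after f: (1 3 6 4)(2 5)
  after r: (1 6 2 3)(4 5)

f' r f r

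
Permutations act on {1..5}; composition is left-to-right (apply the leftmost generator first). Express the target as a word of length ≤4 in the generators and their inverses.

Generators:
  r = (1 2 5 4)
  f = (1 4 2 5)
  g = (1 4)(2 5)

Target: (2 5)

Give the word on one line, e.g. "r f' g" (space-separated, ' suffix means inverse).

f' r' f' g'

  after f': (1 5 2 4)
  after r': (1 2 5)
  after f': (1 4)
  after g': (2 5)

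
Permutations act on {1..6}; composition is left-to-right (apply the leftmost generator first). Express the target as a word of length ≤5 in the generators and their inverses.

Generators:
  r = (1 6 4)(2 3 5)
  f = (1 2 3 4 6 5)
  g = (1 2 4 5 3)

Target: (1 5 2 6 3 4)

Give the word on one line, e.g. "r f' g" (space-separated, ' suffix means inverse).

  after r: (1 6 4)(2 3 5)
  after f: (1 5 3)(2 4)
  after f: (2 6 5 4 3)
  after r: (1 6 2 4 5)
  after f: (1 5 2 6 3 4)

r f f r f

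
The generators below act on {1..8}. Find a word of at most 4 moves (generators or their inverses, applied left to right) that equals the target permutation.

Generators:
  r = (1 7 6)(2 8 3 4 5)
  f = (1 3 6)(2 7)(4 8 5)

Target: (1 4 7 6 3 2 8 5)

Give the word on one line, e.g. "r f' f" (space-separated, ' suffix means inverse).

  after f': (1 6 3)(2 7)(4 5 8)
  after f': (1 3 6)(4 8 5)
  after r': (1 8 4 2 5 3 7)
  after f': (1 4 7 6 3 2 8 5)

f' f' r' f'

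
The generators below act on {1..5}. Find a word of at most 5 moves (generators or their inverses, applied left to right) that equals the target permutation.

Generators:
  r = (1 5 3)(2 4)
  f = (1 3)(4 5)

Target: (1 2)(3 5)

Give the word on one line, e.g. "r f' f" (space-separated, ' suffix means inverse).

  after r: (1 5 3)(2 4)
  after f: (1 4 2 5)
  after r': (1 2)(3 5)

r f r'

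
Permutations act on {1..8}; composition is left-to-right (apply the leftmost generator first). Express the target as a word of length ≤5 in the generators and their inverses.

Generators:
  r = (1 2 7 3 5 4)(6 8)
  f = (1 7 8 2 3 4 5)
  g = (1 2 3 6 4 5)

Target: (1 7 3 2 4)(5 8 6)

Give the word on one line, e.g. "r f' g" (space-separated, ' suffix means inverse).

  after r: (1 2 7 3 5 4)(6 8)
  after f': (1 8 6 7 2)(3 4 5)
  after r': (1 6 2 4 3 5 7)
  after r': (1 8 6)(2 5)(4 7)
  after f': (1 7 3 2 4)(5 8 6)

r f' r' r' f'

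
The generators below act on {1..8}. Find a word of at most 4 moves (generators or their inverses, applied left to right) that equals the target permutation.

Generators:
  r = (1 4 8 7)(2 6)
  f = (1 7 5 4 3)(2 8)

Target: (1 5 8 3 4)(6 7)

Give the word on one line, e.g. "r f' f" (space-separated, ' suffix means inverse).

r' f r

  after r': (1 7 8 4)(2 6)
  after f: (1 5 4 7 2 6 8 3)
  after r: (1 5 8 3 4)(6 7)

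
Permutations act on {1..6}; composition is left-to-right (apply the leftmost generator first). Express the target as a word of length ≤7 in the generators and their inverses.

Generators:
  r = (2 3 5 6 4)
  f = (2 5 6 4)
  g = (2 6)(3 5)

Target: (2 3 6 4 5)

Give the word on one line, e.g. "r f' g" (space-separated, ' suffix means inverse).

r' f' r' r' f

  after r': (2 4 6 5 3)
  after f': (2 6)(3 4 5)
  after r': (2 5)(3 6 4)
  after r': (2 3 5 4)
  after f: (2 3 6 4 5)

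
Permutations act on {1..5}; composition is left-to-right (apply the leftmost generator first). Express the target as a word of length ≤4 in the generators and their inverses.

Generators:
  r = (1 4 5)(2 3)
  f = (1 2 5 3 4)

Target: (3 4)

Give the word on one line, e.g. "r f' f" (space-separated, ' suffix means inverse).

  after r': (1 5 4)(2 3)
  after f: (1 3 5)(2 4)
  after f: (1 4 5 2)
  after f: (3 4)

r' f f f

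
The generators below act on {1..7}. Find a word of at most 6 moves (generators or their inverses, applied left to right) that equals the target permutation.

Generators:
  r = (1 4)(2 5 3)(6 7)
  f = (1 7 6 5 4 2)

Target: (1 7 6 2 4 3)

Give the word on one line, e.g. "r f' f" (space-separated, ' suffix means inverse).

r' r' f r r

  after r': (1 4)(2 3 5)(6 7)
  after r': (2 5 3)
  after f: (1 7 6 5 3)(2 4)
  after r: (1 6 3 4 5 2)
  after r: (1 7 6 2 4 3)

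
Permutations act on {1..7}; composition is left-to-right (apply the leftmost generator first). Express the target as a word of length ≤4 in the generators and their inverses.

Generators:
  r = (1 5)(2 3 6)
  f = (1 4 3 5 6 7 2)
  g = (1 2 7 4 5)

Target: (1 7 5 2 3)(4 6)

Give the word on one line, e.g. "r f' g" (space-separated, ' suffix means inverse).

  after g': (1 5 4 7 2)
  after r: (2 5 4 7 3 6)
  after f': (1 2 3 5)(4 6 7)
  after g: (1 7 5 2 3)(4 6)

g' r f' g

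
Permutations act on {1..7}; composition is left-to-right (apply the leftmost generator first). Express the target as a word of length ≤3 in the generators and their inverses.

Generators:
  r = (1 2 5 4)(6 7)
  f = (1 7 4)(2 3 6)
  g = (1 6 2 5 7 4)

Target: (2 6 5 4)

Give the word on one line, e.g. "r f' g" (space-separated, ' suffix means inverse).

  after f: (1 7 4)(2 3 6)
  after g: (1 4 6 5 7)(2 3)
  after f: (2 6 5 4)

f g f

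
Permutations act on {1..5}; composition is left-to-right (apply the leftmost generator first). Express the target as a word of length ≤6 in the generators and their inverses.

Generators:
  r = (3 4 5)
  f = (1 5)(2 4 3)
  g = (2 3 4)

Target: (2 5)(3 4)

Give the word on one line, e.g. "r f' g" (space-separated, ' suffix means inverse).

  after g': (2 4 3)
  after r': (2 3)(4 5)
  after g: (2 4 5)
  after r: (2 5)(3 4)

g' r' g r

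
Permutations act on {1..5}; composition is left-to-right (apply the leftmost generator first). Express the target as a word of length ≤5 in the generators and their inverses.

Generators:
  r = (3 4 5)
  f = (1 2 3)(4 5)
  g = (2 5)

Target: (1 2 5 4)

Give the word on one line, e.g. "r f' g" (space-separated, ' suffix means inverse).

g r r g' f

  after g: (2 5)
  after r: (2 3 4 5)
  after r: (2 4 3 5)
  after g': (2 4 3)
  after f: (1 2 5 4)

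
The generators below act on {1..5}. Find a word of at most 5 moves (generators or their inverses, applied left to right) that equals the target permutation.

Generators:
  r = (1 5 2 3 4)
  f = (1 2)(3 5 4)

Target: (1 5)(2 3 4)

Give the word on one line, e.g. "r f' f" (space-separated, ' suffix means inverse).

f f r' f'

  after f: (1 2)(3 5 4)
  after f: (3 4 5)
  after r': (1 4)(2 5)
  after f': (1 5)(2 3 4)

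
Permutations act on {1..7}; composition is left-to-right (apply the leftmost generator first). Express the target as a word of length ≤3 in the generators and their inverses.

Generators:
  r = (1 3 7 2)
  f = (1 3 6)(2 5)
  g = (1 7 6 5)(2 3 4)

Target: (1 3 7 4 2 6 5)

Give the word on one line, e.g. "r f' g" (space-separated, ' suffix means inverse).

  after r': (1 2 7 3)
  after g: (1 3 7 4 2 6 5)

r' g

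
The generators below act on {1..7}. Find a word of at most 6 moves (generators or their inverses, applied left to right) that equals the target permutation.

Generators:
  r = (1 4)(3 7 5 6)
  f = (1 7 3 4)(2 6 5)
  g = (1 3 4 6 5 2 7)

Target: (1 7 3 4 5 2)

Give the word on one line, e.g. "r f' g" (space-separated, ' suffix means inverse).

g g r f

  after g: (1 3 4 6 5 2 7)
  after g: (1 4 5 7 3 6 2)
  after r: (2 4 6)
  after f: (1 7 3 4 5 2)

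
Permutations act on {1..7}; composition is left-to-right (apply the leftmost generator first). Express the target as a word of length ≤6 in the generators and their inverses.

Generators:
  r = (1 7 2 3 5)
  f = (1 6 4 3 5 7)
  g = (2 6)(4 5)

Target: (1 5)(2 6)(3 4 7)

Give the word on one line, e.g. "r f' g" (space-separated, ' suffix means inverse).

  after f: (1 6 4 3 5 7)
  after f: (1 4 5)(3 7 6)
  after r': (1 4 3)(2 7 6)
  after f: (1 3 6 2)(4 5 7)
  after f: (1 5)(2 6)(3 4 7)

f f r' f f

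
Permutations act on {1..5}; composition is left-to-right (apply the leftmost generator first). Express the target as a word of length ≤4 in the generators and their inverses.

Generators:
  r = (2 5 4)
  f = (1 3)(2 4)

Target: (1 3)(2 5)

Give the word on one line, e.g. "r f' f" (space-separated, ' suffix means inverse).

r f

  after r: (2 5 4)
  after f: (1 3)(2 5)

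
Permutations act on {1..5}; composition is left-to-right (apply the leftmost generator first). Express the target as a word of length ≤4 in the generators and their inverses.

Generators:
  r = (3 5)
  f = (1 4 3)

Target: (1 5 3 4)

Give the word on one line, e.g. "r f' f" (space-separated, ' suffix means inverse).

f' r'

  after f': (1 3 4)
  after r': (1 5 3 4)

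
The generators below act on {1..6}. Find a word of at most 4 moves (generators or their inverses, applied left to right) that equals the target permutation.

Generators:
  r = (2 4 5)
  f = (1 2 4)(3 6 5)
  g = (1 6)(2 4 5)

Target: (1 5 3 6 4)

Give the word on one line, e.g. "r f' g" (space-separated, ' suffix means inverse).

  after f: (1 2 4)(3 6 5)
  after r: (1 4)(2 5 3 6)
  after r: (1 5 3 6 4)

f r r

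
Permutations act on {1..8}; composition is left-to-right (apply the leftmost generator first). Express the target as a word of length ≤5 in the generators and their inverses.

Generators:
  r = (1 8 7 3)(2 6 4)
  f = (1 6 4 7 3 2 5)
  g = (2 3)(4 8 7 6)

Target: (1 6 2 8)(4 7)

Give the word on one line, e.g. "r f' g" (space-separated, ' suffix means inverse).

  after r: (1 8 7 3)(2 6 4)
  after g': (1 4 3)(2 7)
  after r': (1 6 2 8)(4 7)

r g' r'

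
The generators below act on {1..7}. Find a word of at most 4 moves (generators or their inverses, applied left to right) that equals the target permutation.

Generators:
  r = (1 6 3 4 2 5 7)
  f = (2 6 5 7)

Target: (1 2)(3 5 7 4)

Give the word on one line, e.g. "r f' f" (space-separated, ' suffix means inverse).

f r' f

  after f: (2 6 5 7)
  after r': (1 7 4 3 6 2)
  after f: (1 2)(3 5 7 4)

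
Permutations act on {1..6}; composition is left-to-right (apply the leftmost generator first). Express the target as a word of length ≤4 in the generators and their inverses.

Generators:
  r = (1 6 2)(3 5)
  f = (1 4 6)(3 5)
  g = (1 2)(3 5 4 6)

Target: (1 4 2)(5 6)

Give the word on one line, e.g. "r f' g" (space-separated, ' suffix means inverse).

  after g: (1 2)(3 5 4 6)
  after r: (2 6 5 4)
  after f': (1 6 3 5)(2 4)
  after f': (1 4 2)(5 6)

g r f' f'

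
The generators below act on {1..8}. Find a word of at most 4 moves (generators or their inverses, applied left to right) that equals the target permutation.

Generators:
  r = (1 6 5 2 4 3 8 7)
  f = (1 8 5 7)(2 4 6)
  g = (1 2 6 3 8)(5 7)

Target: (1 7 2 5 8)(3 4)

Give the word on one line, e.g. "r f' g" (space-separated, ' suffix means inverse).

r' g g

  after r': (1 7 8 3 4 2 5 6)
  after g: (1 5 3 4 6 2 7)
  after g: (1 7 2 5 8)(3 4)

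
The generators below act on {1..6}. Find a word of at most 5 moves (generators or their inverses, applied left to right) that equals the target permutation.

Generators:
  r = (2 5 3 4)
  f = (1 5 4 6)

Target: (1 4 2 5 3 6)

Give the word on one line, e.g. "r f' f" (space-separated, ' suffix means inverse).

  after r': (2 4 3 5)
  after f': (1 6 4 3)(2 5)
  after r': (1 6 3)(4 5)
  after r': (1 6 5 3)(2 4)
  after f': (1 4 2 5 3 6)

r' f' r' r' f'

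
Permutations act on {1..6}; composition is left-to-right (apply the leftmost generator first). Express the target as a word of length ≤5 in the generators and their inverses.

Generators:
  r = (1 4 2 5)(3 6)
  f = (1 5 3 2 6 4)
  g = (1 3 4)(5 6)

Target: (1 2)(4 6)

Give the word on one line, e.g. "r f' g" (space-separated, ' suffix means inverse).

g r' r' r' f'

  after g: (1 3 4)(5 6)
  after r': (1 6 2 4 5 3)
  after r': (1 3 5 6 4 2)
  after r': (1 6)(2 5 3)
  after f': (1 2)(4 6)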